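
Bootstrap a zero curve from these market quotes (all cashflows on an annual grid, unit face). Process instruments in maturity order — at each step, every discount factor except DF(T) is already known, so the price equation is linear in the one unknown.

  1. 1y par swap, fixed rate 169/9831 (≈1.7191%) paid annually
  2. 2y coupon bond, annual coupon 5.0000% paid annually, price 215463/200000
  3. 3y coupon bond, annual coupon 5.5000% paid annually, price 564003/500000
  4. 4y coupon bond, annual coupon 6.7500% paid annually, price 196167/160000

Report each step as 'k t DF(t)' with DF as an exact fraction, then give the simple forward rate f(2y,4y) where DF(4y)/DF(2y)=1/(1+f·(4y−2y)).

step 1 [1y] swap r/1=169/9831: DF=(1 − 169/9831·(0))/(1+169/9831) = 9831/10000 ≈ 0.983100
step 2 [2y] bond c/1=1/20: DF=(215463/200000 − 1/20·(0.983100))/(1+1/20) = 612/625 ≈ 0.979200
step 3 [3y] bond c/1=11/200: DF=(564003/500000 − 11/200·(0.983100+0.979200))/(1+11/200) = 9669/10000 ≈ 0.966900
step 4 [4y] bond c/1=27/400: DF=(196167/160000 − 27/400·(0.983100+0.979200+0.966900))/(1+27/400) = 9633/10000 ≈ 0.963300

1 1 9831/10000
2 2 612/625
3 3 9669/10000
4 4 9633/10000
f(2y,4y) = ((612/625)/(9633/10000) − 1)/(2) = 53/6422 ≈ 0.8253%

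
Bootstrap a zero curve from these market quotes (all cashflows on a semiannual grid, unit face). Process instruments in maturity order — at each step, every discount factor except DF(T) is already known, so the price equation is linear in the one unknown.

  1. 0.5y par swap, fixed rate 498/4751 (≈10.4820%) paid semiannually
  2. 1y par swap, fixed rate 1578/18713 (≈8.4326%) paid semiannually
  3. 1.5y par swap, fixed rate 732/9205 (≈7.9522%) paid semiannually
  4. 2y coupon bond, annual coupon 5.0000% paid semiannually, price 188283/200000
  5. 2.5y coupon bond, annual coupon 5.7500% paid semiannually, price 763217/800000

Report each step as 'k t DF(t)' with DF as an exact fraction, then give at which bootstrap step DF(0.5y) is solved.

1 1/2 4751/5000
2 1 9211/10000
3 3/2 4451/5000
4 2 8511/10000
5 5/2 1033/1250
DF(0.5y) is solved at step 1

step 1 [0.5y] swap r/2=249/4751: DF=(1 − 249/4751·(0))/(1+249/4751) = 4751/5000 ≈ 0.950200
step 2 [1y] swap r/2=789/18713: DF=(1 − 789/18713·(0.950200))/(1+789/18713) = 9211/10000 ≈ 0.921100
step 3 [1.5y] swap r/2=366/9205: DF=(1 − 366/9205·(0.950200+0.921100))/(1+366/9205) = 4451/5000 ≈ 0.890200
step 4 [2y] bond c/2=1/40: DF=(188283/200000 − 1/40·(0.950200+0.921100+0.890200))/(1+1/40) = 8511/10000 ≈ 0.851100
step 5 [2.5y] bond c/2=23/800: DF=(763217/800000 − 23/800·(0.950200+0.921100+0.890200+0.851100))/(1+23/800) = 1033/1250 ≈ 0.826400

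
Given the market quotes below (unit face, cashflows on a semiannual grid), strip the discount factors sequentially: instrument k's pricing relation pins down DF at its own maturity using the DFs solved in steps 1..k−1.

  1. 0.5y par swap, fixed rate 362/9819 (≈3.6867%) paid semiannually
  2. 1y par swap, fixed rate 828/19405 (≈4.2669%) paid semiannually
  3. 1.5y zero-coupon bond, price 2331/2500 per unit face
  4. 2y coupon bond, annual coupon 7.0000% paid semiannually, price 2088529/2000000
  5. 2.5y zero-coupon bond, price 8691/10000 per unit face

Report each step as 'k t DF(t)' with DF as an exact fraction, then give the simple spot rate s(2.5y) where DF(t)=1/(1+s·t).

step 1 [0.5y] swap r/2=181/9819: DF=(1 − 181/9819·(0))/(1+181/9819) = 9819/10000 ≈ 0.981900
step 2 [1y] swap r/2=414/19405: DF=(1 − 414/19405·(0.981900))/(1+414/19405) = 4793/5000 ≈ 0.958600
step 3 [1.5y] zero: DF = P = 2331/2500 ≈ 0.932400
step 4 [2y] bond c/2=7/200: DF=(2088529/2000000 − 7/200·(0.981900+0.958600+0.932400))/(1+7/200) = 4559/5000 ≈ 0.911800
step 5 [2.5y] zero: DF = P = 8691/10000 ≈ 0.869100

1 1/2 9819/10000
2 1 4793/5000
3 3/2 2331/2500
4 2 4559/5000
5 5/2 8691/10000
s(2.5y) = (1/(8691/10000) − 1)/(5/2) = 2618/43455 ≈ 6.0246%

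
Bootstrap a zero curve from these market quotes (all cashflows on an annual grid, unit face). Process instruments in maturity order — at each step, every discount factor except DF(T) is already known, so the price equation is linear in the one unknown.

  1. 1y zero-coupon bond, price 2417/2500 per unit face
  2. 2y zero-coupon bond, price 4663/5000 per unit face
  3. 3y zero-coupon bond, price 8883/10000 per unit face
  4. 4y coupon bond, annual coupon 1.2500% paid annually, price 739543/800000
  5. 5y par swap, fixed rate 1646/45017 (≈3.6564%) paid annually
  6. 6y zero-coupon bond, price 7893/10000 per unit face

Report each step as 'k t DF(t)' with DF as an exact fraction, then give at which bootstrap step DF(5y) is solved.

1 1 2417/2500
2 2 4663/5000
3 3 8883/10000
4 4 4393/5000
5 5 4177/5000
6 6 7893/10000
DF(5y) is solved at step 5

step 1 [1y] zero: DF = P = 2417/2500 ≈ 0.966800
step 2 [2y] zero: DF = P = 4663/5000 ≈ 0.932600
step 3 [3y] zero: DF = P = 8883/10000 ≈ 0.888300
step 4 [4y] bond c/1=1/80: DF=(739543/800000 − 1/80·(0.966800+0.932600+0.888300))/(1+1/80) = 4393/5000 ≈ 0.878600
step 5 [5y] swap r/1=1646/45017: DF=(1 − 1646/45017·(0.966800+0.932600+0.888300+0.878600))/(1+1646/45017) = 4177/5000 ≈ 0.835400
step 6 [6y] zero: DF = P = 7893/10000 ≈ 0.789300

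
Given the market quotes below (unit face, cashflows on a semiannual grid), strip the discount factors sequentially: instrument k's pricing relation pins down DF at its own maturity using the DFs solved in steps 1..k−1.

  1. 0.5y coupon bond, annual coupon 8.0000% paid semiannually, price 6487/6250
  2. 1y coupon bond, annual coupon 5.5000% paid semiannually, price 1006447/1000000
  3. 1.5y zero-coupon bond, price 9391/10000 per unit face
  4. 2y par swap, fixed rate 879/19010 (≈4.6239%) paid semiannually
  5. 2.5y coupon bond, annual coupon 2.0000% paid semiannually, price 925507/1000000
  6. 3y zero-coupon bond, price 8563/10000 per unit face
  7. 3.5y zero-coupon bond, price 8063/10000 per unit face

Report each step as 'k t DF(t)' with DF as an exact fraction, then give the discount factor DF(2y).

1 1/2 499/500
2 1 1191/1250
3 3/2 9391/10000
4 2 9121/10000
5 5/2 8787/10000
6 3 8563/10000
7 7/2 8063/10000
DF(2y) = 9121/10000 ≈ 0.912100

step 1 [0.5y] bond c/2=1/25: DF=(6487/6250 − 1/25·(0))/(1+1/25) = 499/500 ≈ 0.998000
step 2 [1y] bond c/2=11/400: DF=(1006447/1000000 − 11/400·(0.998000))/(1+11/400) = 1191/1250 ≈ 0.952800
step 3 [1.5y] zero: DF = P = 9391/10000 ≈ 0.939100
step 4 [2y] swap r/2=879/38020: DF=(1 − 879/38020·(0.998000+0.952800+0.939100))/(1+879/38020) = 9121/10000 ≈ 0.912100
step 5 [2.5y] bond c/2=1/100: DF=(925507/1000000 − 1/100·(0.998000+0.952800+0.939100+0.912100))/(1+1/100) = 8787/10000 ≈ 0.878700
step 6 [3y] zero: DF = P = 8563/10000 ≈ 0.856300
step 7 [3.5y] zero: DF = P = 8063/10000 ≈ 0.806300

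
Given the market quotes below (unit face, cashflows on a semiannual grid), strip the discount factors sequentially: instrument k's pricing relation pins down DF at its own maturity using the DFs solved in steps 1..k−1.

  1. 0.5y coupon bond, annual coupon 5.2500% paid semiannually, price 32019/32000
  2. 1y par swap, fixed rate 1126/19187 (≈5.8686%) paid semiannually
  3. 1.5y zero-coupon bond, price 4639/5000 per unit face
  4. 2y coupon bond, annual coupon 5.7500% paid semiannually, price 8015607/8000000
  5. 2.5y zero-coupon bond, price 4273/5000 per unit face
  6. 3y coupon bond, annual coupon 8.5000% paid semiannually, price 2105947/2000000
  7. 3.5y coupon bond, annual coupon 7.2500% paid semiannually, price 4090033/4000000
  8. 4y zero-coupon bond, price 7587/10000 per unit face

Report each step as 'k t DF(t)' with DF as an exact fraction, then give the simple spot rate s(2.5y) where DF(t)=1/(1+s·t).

1 1/2 39/40
2 1 9437/10000
3 3/2 4639/5000
4 2 559/625
5 5/2 4273/5000
6 3 8227/10000
7 7/2 1993/2500
8 4 7587/10000
s(2.5y) = (1/(4273/5000) − 1)/(5/2) = 1454/21365 ≈ 6.8055%

step 1 [0.5y] bond c/2=21/800: DF=(32019/32000 − 21/800·(0))/(1+21/800) = 39/40 ≈ 0.975000
step 2 [1y] swap r/2=563/19187: DF=(1 − 563/19187·(0.975000))/(1+563/19187) = 9437/10000 ≈ 0.943700
step 3 [1.5y] zero: DF = P = 4639/5000 ≈ 0.927800
step 4 [2y] bond c/2=23/800: DF=(8015607/8000000 − 23/800·(0.975000+0.943700+0.927800))/(1+23/800) = 559/625 ≈ 0.894400
step 5 [2.5y] zero: DF = P = 4273/5000 ≈ 0.854600
step 6 [3y] bond c/2=17/400: DF=(2105947/2000000 − 17/400·(0.975000+0.943700+0.927800+0.894400+0.854600))/(1+17/400) = 8227/10000 ≈ 0.822700
step 7 [3.5y] bond c/2=29/800: DF=(4090033/4000000 − 29/800·(0.975000+0.943700+0.927800+0.894400+0.854600+0.822700))/(1+29/800) = 1993/2500 ≈ 0.797200
step 8 [4y] zero: DF = P = 7587/10000 ≈ 0.758700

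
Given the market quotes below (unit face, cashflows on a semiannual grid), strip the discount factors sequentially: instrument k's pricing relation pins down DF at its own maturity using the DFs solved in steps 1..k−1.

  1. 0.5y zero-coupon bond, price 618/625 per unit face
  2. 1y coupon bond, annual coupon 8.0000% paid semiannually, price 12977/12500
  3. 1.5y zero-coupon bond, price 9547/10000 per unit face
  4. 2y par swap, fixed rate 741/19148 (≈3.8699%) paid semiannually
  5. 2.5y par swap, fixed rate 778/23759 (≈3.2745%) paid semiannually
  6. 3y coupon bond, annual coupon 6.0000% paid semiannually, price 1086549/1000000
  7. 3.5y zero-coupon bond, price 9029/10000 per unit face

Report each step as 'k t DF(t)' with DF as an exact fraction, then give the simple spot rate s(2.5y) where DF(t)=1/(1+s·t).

step 1 [0.5y] zero: DF = P = 618/625 ≈ 0.988800
step 2 [1y] bond c/2=1/25: DF=(12977/12500 − 1/25·(0.988800))/(1+1/25) = 4801/5000 ≈ 0.960200
step 3 [1.5y] zero: DF = P = 9547/10000 ≈ 0.954700
step 4 [2y] swap r/2=741/38296: DF=(1 − 741/38296·(0.988800+0.960200+0.954700))/(1+741/38296) = 9259/10000 ≈ 0.925900
step 5 [2.5y] swap r/2=389/23759: DF=(1 − 389/23759·(0.988800+0.960200+0.954700+0.925900))/(1+389/23759) = 4611/5000 ≈ 0.922200
step 6 [3y] bond c/2=3/100: DF=(1086549/1000000 − 3/100·(0.988800+0.960200+0.954700+0.925900+0.922200))/(1+3/100) = 1833/2000 ≈ 0.916500
step 7 [3.5y] zero: DF = P = 9029/10000 ≈ 0.902900

1 1/2 618/625
2 1 4801/5000
3 3/2 9547/10000
4 2 9259/10000
5 5/2 4611/5000
6 3 1833/2000
7 7/2 9029/10000
s(2.5y) = (1/(4611/5000) − 1)/(5/2) = 778/23055 ≈ 3.3745%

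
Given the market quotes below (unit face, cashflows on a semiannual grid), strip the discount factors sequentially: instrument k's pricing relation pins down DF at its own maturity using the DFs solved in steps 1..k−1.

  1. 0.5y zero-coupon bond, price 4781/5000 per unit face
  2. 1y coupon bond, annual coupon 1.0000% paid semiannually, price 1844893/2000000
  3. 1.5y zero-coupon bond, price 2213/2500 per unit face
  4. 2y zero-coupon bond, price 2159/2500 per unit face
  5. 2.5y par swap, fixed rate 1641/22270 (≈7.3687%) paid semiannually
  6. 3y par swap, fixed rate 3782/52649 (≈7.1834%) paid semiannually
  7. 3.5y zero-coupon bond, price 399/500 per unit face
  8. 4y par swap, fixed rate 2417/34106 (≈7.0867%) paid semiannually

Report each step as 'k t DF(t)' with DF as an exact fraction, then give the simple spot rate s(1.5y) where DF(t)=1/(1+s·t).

step 1 [0.5y] zero: DF = P = 4781/5000 ≈ 0.956200
step 2 [1y] bond c/2=1/200: DF=(1844893/2000000 − 1/200·(0.956200))/(1+1/200) = 9131/10000 ≈ 0.913100
step 3 [1.5y] zero: DF = P = 2213/2500 ≈ 0.885200
step 4 [2y] zero: DF = P = 2159/2500 ≈ 0.863600
step 5 [2.5y] swap r/2=1641/44540: DF=(1 − 1641/44540·(0.956200+0.913100+0.885200+0.863600))/(1+1641/44540) = 8359/10000 ≈ 0.835900
step 6 [3y] swap r/2=1891/52649: DF=(1 − 1891/52649·(0.956200+0.913100+0.885200+0.863600+0.835900))/(1+1891/52649) = 8109/10000 ≈ 0.810900
step 7 [3.5y] zero: DF = P = 399/500 ≈ 0.798000
step 8 [4y] swap r/2=2417/68212: DF=(1 − 2417/68212·(0.956200+0.913100+0.885200+0.863600+0.835900+0.810900+0.798000))/(1+2417/68212) = 7583/10000 ≈ 0.758300

1 1/2 4781/5000
2 1 9131/10000
3 3/2 2213/2500
4 2 2159/2500
5 5/2 8359/10000
6 3 8109/10000
7 7/2 399/500
8 4 7583/10000
s(1.5y) = (1/(2213/2500) − 1)/(3/2) = 574/6639 ≈ 8.6459%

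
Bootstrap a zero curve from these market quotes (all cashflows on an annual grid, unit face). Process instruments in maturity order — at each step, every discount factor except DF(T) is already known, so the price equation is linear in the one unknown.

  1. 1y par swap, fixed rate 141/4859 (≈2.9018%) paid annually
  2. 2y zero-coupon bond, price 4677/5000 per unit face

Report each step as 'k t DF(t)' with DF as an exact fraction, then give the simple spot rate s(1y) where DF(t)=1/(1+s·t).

1 1 4859/5000
2 2 4677/5000
s(1y) = (1/(4859/5000) − 1)/(1) = 141/4859 ≈ 2.9018%

step 1 [1y] swap r/1=141/4859: DF=(1 − 141/4859·(0))/(1+141/4859) = 4859/5000 ≈ 0.971800
step 2 [2y] zero: DF = P = 4677/5000 ≈ 0.935400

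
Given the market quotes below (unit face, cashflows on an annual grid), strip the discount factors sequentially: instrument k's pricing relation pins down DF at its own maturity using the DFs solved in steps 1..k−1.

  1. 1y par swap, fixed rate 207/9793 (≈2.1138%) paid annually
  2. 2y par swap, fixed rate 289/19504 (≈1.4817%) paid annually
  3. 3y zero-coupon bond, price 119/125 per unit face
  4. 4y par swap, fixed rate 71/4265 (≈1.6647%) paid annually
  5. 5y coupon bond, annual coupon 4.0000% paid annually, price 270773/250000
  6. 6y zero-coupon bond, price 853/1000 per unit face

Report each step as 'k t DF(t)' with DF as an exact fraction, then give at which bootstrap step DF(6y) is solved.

1 1 9793/10000
2 2 9711/10000
3 3 119/125
4 4 9361/10000
5 5 4469/5000
6 6 853/1000
DF(6y) is solved at step 6

step 1 [1y] swap r/1=207/9793: DF=(1 − 207/9793·(0))/(1+207/9793) = 9793/10000 ≈ 0.979300
step 2 [2y] swap r/1=289/19504: DF=(1 − 289/19504·(0.979300))/(1+289/19504) = 9711/10000 ≈ 0.971100
step 3 [3y] zero: DF = P = 119/125 ≈ 0.952000
step 4 [4y] swap r/1=71/4265: DF=(1 − 71/4265·(0.979300+0.971100+0.952000))/(1+71/4265) = 9361/10000 ≈ 0.936100
step 5 [5y] bond c/1=1/25: DF=(270773/250000 − 1/25·(0.979300+0.971100+0.952000+0.936100))/(1+1/25) = 4469/5000 ≈ 0.893800
step 6 [6y] zero: DF = P = 853/1000 ≈ 0.853000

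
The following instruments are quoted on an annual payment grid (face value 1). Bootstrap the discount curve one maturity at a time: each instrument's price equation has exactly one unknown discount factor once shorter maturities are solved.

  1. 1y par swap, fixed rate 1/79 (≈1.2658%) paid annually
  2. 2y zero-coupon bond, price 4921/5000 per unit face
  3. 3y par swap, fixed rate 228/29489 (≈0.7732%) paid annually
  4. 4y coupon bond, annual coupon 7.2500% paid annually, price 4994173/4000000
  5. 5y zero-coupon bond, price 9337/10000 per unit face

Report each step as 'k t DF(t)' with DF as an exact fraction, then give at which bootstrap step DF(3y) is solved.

step 1 [1y] swap r/1=1/79: DF=(1 − 1/79·(0))/(1+1/79) = 79/80 ≈ 0.987500
step 2 [2y] zero: DF = P = 4921/5000 ≈ 0.984200
step 3 [3y] swap r/1=228/29489: DF=(1 − 228/29489·(0.987500+0.984200))/(1+228/29489) = 2443/2500 ≈ 0.977200
step 4 [4y] bond c/1=29/400: DF=(4994173/4000000 − 29/400·(0.987500+0.984200+0.977200))/(1+29/400) = 603/625 ≈ 0.964800
step 5 [5y] zero: DF = P = 9337/10000 ≈ 0.933700

1 1 79/80
2 2 4921/5000
3 3 2443/2500
4 4 603/625
5 5 9337/10000
DF(3y) is solved at step 3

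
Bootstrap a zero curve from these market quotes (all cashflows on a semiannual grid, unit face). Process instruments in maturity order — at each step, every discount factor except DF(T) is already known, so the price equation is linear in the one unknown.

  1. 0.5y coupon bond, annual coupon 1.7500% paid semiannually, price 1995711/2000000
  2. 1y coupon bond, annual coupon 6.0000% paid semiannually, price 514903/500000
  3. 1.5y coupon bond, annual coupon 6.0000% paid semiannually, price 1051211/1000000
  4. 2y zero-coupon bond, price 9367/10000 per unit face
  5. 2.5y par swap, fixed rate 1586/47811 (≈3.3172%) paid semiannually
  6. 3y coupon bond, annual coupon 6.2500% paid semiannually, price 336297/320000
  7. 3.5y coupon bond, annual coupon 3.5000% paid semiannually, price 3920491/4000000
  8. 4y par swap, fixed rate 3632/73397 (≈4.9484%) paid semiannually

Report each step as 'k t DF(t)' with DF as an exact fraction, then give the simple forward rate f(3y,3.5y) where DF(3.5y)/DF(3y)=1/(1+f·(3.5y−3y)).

1 1/2 2473/2500
2 1 971/1000
3 3/2 1927/2000
4 2 9367/10000
5 5/2 9207/10000
6 3 4371/5000
7 7/2 433/500
8 4 1023/1250
f(3y,3.5y) = ((4371/5000)/(433/500) − 1)/(1/2) = 41/2165 ≈ 1.8938%

step 1 [0.5y] bond c/2=7/800: DF=(1995711/2000000 − 7/800·(0))/(1+7/800) = 2473/2500 ≈ 0.989200
step 2 [1y] bond c/2=3/100: DF=(514903/500000 − 3/100·(0.989200))/(1+3/100) = 971/1000 ≈ 0.971000
step 3 [1.5y] bond c/2=3/100: DF=(1051211/1000000 − 3/100·(0.989200+0.971000))/(1+3/100) = 1927/2000 ≈ 0.963500
step 4 [2y] zero: DF = P = 9367/10000 ≈ 0.936700
step 5 [2.5y] swap r/2=793/47811: DF=(1 − 793/47811·(0.989200+0.971000+0.963500+0.936700))/(1+793/47811) = 9207/10000 ≈ 0.920700
step 6 [3y] bond c/2=1/32: DF=(336297/320000 − 1/32·(0.989200+0.971000+0.963500+0.936700+0.920700))/(1+1/32) = 4371/5000 ≈ 0.874200
step 7 [3.5y] bond c/2=7/400: DF=(3920491/4000000 − 7/400·(0.989200+0.971000+0.963500+0.936700+0.920700+0.874200))/(1+7/400) = 433/500 ≈ 0.866000
step 8 [4y] swap r/2=1816/73397: DF=(1 − 1816/73397·(0.989200+0.971000+0.963500+0.936700+0.920700+0.874200+0.866000))/(1+1816/73397) = 1023/1250 ≈ 0.818400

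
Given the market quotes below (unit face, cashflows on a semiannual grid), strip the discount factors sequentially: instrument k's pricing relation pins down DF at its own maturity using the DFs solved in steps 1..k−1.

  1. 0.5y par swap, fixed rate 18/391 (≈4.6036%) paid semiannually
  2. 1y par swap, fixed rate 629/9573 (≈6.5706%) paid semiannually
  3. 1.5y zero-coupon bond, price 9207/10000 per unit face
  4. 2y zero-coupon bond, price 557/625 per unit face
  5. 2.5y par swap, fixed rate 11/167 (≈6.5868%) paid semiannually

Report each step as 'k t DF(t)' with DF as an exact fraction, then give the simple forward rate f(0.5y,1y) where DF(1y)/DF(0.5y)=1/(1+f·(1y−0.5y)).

1 1/2 391/400
2 1 9371/10000
3 3/2 9207/10000
4 2 557/625
5 5/2 8493/10000
f(0.5y,1y) = ((391/400)/(9371/10000) − 1)/(1/2) = 808/9371 ≈ 8.6223%

step 1 [0.5y] swap r/2=9/391: DF=(1 − 9/391·(0))/(1+9/391) = 391/400 ≈ 0.977500
step 2 [1y] swap r/2=629/19146: DF=(1 − 629/19146·(0.977500))/(1+629/19146) = 9371/10000 ≈ 0.937100
step 3 [1.5y] zero: DF = P = 9207/10000 ≈ 0.920700
step 4 [2y] zero: DF = P = 557/625 ≈ 0.891200
step 5 [2.5y] swap r/2=11/334: DF=(1 − 11/334·(0.977500+0.937100+0.920700+0.891200))/(1+11/334) = 8493/10000 ≈ 0.849300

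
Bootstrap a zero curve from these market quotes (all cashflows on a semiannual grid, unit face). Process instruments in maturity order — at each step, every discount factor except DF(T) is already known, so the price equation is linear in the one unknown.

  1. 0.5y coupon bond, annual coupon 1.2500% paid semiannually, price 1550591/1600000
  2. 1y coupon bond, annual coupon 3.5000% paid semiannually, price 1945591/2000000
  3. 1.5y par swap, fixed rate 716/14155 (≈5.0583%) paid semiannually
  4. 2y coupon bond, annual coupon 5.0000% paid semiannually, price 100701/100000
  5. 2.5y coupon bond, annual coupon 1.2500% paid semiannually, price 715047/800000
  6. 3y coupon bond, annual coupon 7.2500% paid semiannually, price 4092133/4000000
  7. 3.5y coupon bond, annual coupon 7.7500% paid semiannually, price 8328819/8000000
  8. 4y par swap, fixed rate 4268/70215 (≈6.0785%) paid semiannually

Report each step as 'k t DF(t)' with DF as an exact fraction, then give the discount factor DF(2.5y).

1 1/2 9631/10000
2 1 1879/2000
3 3/2 2321/2500
4 2 4567/5000
5 5/2 173/200
6 3 413/500
7 7/2 1599/2000
8 4 3933/5000
DF(2.5y) = 173/200 ≈ 0.865000

step 1 [0.5y] bond c/2=1/160: DF=(1550591/1600000 − 1/160·(0))/(1+1/160) = 9631/10000 ≈ 0.963100
step 2 [1y] bond c/2=7/400: DF=(1945591/2000000 − 7/400·(0.963100))/(1+7/400) = 1879/2000 ≈ 0.939500
step 3 [1.5y] swap r/2=358/14155: DF=(1 − 358/14155·(0.963100+0.939500))/(1+358/14155) = 2321/2500 ≈ 0.928400
step 4 [2y] bond c/2=1/40: DF=(100701/100000 − 1/40·(0.963100+0.939500+0.928400))/(1+1/40) = 4567/5000 ≈ 0.913400
step 5 [2.5y] bond c/2=1/160: DF=(715047/800000 − 1/160·(0.963100+0.939500+0.928400+0.913400))/(1+1/160) = 173/200 ≈ 0.865000
step 6 [3y] bond c/2=29/800: DF=(4092133/4000000 − 29/800·(0.963100+0.939500+0.928400+0.913400+0.865000))/(1+29/800) = 413/500 ≈ 0.826000
step 7 [3.5y] bond c/2=31/800: DF=(8328819/8000000 − 31/800·(0.963100+0.939500+0.928400+0.913400+0.865000+0.826000))/(1+31/800) = 1599/2000 ≈ 0.799500
step 8 [4y] swap r/2=2134/70215: DF=(1 − 2134/70215·(0.963100+0.939500+0.928400+0.913400+0.865000+0.826000+0.799500))/(1+2134/70215) = 3933/5000 ≈ 0.786600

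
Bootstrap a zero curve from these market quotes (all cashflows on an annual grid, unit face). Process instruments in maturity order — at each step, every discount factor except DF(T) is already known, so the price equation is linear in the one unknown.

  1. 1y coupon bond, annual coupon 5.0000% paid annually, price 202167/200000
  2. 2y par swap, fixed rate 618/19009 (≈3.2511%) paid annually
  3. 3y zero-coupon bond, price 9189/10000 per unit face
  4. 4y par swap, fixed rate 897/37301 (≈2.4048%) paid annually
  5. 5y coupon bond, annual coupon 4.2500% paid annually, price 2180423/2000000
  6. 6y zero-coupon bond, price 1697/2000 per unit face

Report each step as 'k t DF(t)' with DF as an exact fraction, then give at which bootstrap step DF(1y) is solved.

1 1 9627/10000
2 2 4691/5000
3 3 9189/10000
4 4 9103/10000
5 5 8937/10000
6 6 1697/2000
DF(1y) is solved at step 1

step 1 [1y] bond c/1=1/20: DF=(202167/200000 − 1/20·(0))/(1+1/20) = 9627/10000 ≈ 0.962700
step 2 [2y] swap r/1=618/19009: DF=(1 − 618/19009·(0.962700))/(1+618/19009) = 4691/5000 ≈ 0.938200
step 3 [3y] zero: DF = P = 9189/10000 ≈ 0.918900
step 4 [4y] swap r/1=897/37301: DF=(1 − 897/37301·(0.962700+0.938200+0.918900))/(1+897/37301) = 9103/10000 ≈ 0.910300
step 5 [5y] bond c/1=17/400: DF=(2180423/2000000 − 17/400·(0.962700+0.938200+0.918900+0.910300))/(1+17/400) = 8937/10000 ≈ 0.893700
step 6 [6y] zero: DF = P = 1697/2000 ≈ 0.848500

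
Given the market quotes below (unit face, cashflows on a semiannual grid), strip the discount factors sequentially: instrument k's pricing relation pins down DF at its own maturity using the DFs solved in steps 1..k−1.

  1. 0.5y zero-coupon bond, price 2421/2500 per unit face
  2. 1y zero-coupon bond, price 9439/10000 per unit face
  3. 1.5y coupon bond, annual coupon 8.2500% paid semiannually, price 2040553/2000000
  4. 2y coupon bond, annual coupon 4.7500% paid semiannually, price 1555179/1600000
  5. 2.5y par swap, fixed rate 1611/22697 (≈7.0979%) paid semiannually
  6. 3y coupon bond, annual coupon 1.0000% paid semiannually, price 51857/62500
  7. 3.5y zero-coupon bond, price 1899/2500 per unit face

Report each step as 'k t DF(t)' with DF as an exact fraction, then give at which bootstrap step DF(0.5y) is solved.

1 1/2 2421/2500
2 1 9439/10000
3 3/2 9041/10000
4 2 8841/10000
5 5/2 8389/10000
6 3 803/1000
7 7/2 1899/2500
DF(0.5y) is solved at step 1

step 1 [0.5y] zero: DF = P = 2421/2500 ≈ 0.968400
step 2 [1y] zero: DF = P = 9439/10000 ≈ 0.943900
step 3 [1.5y] bond c/2=33/800: DF=(2040553/2000000 − 33/800·(0.968400+0.943900))/(1+33/800) = 9041/10000 ≈ 0.904100
step 4 [2y] bond c/2=19/800: DF=(1555179/1600000 − 19/800·(0.968400+0.943900+0.904100))/(1+19/800) = 8841/10000 ≈ 0.884100
step 5 [2.5y] swap r/2=1611/45394: DF=(1 − 1611/45394·(0.968400+0.943900+0.904100+0.884100))/(1+1611/45394) = 8389/10000 ≈ 0.838900
step 6 [3y] bond c/2=1/200: DF=(51857/62500 − 1/200·(0.968400+0.943900+0.904100+0.884100+0.838900))/(1+1/200) = 803/1000 ≈ 0.803000
step 7 [3.5y] zero: DF = P = 1899/2500 ≈ 0.759600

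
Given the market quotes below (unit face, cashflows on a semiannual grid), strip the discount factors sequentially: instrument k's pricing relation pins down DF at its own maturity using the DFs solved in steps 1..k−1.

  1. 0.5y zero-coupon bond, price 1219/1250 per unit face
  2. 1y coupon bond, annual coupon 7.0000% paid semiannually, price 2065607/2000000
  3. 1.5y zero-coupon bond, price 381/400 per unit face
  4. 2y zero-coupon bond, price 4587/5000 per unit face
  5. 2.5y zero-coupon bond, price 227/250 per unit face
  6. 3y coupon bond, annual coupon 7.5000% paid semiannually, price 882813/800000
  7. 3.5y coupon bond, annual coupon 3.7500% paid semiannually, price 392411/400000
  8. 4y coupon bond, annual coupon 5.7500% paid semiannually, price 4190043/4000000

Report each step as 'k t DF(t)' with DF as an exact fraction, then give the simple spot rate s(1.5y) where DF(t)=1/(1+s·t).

1 1/2 1219/1250
2 1 9649/10000
3 3/2 381/400
4 2 4587/5000
5 5/2 227/250
6 3 8931/10000
7 7/2 8597/10000
8 4 4187/5000
s(1.5y) = (1/(381/400) − 1)/(3/2) = 38/1143 ≈ 3.3246%

step 1 [0.5y] zero: DF = P = 1219/1250 ≈ 0.975200
step 2 [1y] bond c/2=7/200: DF=(2065607/2000000 − 7/200·(0.975200))/(1+7/200) = 9649/10000 ≈ 0.964900
step 3 [1.5y] zero: DF = P = 381/400 ≈ 0.952500
step 4 [2y] zero: DF = P = 4587/5000 ≈ 0.917400
step 5 [2.5y] zero: DF = P = 227/250 ≈ 0.908000
step 6 [3y] bond c/2=3/80: DF=(882813/800000 − 3/80·(0.975200+0.964900+0.952500+0.917400+0.908000))/(1+3/80) = 8931/10000 ≈ 0.893100
step 7 [3.5y] bond c/2=3/160: DF=(392411/400000 − 3/160·(0.975200+0.964900+0.952500+0.917400+0.908000+0.893100))/(1+3/160) = 8597/10000 ≈ 0.859700
step 8 [4y] bond c/2=23/800: DF=(4190043/4000000 − 23/800·(0.975200+0.964900+0.952500+0.917400+0.908000+0.893100+0.859700))/(1+23/800) = 4187/5000 ≈ 0.837400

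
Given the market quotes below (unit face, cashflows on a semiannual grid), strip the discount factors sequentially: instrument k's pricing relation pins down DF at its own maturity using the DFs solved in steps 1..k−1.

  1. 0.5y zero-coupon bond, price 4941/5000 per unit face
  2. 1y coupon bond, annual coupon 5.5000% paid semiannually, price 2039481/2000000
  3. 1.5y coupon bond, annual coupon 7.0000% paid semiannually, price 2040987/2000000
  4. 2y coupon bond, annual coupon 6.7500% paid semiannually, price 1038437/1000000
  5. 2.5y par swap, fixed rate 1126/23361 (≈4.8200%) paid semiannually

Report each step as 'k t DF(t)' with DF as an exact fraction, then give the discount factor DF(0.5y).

1 1/2 4941/5000
2 1 483/500
3 3/2 9199/10000
4 2 9107/10000
5 5/2 4437/5000
DF(0.5y) = 4941/5000 ≈ 0.988200

step 1 [0.5y] zero: DF = P = 4941/5000 ≈ 0.988200
step 2 [1y] bond c/2=11/400: DF=(2039481/2000000 − 11/400·(0.988200))/(1+11/400) = 483/500 ≈ 0.966000
step 3 [1.5y] bond c/2=7/200: DF=(2040987/2000000 − 7/200·(0.988200+0.966000))/(1+7/200) = 9199/10000 ≈ 0.919900
step 4 [2y] bond c/2=27/800: DF=(1038437/1000000 − 27/800·(0.988200+0.966000+0.919900))/(1+27/800) = 9107/10000 ≈ 0.910700
step 5 [2.5y] swap r/2=563/23361: DF=(1 − 563/23361·(0.988200+0.966000+0.919900+0.910700))/(1+563/23361) = 4437/5000 ≈ 0.887400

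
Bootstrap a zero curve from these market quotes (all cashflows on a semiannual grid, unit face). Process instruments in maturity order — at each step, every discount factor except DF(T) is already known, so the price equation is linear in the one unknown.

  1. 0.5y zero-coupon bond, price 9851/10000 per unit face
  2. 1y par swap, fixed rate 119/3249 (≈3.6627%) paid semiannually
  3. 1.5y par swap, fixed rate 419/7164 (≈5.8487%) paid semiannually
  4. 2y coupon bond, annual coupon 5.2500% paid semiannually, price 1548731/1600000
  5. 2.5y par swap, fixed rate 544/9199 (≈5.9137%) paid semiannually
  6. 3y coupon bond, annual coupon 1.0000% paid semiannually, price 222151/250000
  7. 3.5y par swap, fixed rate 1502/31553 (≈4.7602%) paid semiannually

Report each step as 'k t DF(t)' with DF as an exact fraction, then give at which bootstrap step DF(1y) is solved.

1 1/2 9851/10000
2 1 9643/10000
3 3/2 4581/5000
4 2 8699/10000
5 5/2 108/125
6 3 8613/10000
7 7/2 4249/5000
DF(1y) is solved at step 2

step 1 [0.5y] zero: DF = P = 9851/10000 ≈ 0.985100
step 2 [1y] swap r/2=119/6498: DF=(1 − 119/6498·(0.985100))/(1+119/6498) = 9643/10000 ≈ 0.964300
step 3 [1.5y] swap r/2=419/14328: DF=(1 − 419/14328·(0.985100+0.964300))/(1+419/14328) = 4581/5000 ≈ 0.916200
step 4 [2y] bond c/2=21/800: DF=(1548731/1600000 − 21/800·(0.985100+0.964300+0.916200))/(1+21/800) = 8699/10000 ≈ 0.869900
step 5 [2.5y] swap r/2=272/9199: DF=(1 − 272/9199·(0.985100+0.964300+0.916200+0.869900))/(1+272/9199) = 108/125 ≈ 0.864000
step 6 [3y] bond c/2=1/200: DF=(222151/250000 − 1/200·(0.985100+0.964300+0.916200+0.869900+0.864000))/(1+1/200) = 8613/10000 ≈ 0.861300
step 7 [3.5y] swap r/2=751/31553: DF=(1 − 751/31553·(0.985100+0.964300+0.916200+0.869900+0.864000+0.861300))/(1+751/31553) = 4249/5000 ≈ 0.849800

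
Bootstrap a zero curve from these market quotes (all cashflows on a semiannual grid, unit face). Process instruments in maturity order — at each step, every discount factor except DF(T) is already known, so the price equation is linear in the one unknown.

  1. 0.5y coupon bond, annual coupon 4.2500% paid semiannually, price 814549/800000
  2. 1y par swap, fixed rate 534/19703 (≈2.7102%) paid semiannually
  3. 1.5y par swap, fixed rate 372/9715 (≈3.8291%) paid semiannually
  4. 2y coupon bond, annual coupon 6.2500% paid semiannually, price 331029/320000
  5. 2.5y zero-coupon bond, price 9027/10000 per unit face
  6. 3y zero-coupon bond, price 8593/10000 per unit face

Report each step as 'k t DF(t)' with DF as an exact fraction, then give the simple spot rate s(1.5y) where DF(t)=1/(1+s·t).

step 1 [0.5y] bond c/2=17/800: DF=(814549/800000 − 17/800·(0))/(1+17/800) = 997/1000 ≈ 0.997000
step 2 [1y] swap r/2=267/19703: DF=(1 − 267/19703·(0.997000))/(1+267/19703) = 9733/10000 ≈ 0.973300
step 3 [1.5y] swap r/2=186/9715: DF=(1 − 186/9715·(0.997000+0.973300))/(1+186/9715) = 4721/5000 ≈ 0.944200
step 4 [2y] bond c/2=1/32: DF=(331029/320000 − 1/32·(0.997000+0.973300+0.944200))/(1+1/32) = 2287/2500 ≈ 0.914800
step 5 [2.5y] zero: DF = P = 9027/10000 ≈ 0.902700
step 6 [3y] zero: DF = P = 8593/10000 ≈ 0.859300

1 1/2 997/1000
2 1 9733/10000
3 3/2 4721/5000
4 2 2287/2500
5 5/2 9027/10000
6 3 8593/10000
s(1.5y) = (1/(4721/5000) − 1)/(3/2) = 186/4721 ≈ 3.9398%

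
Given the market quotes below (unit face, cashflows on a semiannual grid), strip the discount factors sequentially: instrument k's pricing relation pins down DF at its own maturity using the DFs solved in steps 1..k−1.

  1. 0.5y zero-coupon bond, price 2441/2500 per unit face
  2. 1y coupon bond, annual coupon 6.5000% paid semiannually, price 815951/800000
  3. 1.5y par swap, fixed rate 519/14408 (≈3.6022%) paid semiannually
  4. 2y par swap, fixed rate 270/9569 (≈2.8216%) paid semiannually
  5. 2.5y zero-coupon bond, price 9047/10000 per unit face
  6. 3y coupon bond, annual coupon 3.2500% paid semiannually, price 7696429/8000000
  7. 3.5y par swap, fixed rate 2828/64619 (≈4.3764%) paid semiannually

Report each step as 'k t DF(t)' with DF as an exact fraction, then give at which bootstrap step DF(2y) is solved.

1 1/2 2441/2500
2 1 9571/10000
3 3/2 9481/10000
4 2 473/500
5 5/2 9047/10000
6 3 871/1000
7 7/2 4293/5000
DF(2y) is solved at step 4

step 1 [0.5y] zero: DF = P = 2441/2500 ≈ 0.976400
step 2 [1y] bond c/2=13/400: DF=(815951/800000 − 13/400·(0.976400))/(1+13/400) = 9571/10000 ≈ 0.957100
step 3 [1.5y] swap r/2=519/28816: DF=(1 − 519/28816·(0.976400+0.957100))/(1+519/28816) = 9481/10000 ≈ 0.948100
step 4 [2y] swap r/2=135/9569: DF=(1 − 135/9569·(0.976400+0.957100+0.948100))/(1+135/9569) = 473/500 ≈ 0.946000
step 5 [2.5y] zero: DF = P = 9047/10000 ≈ 0.904700
step 6 [3y] bond c/2=13/800: DF=(7696429/8000000 − 13/800·(0.976400+0.957100+0.948100+0.946000+0.904700))/(1+13/800) = 871/1000 ≈ 0.871000
step 7 [3.5y] swap r/2=1414/64619: DF=(1 − 1414/64619·(0.976400+0.957100+0.948100+0.946000+0.904700+0.871000))/(1+1414/64619) = 4293/5000 ≈ 0.858600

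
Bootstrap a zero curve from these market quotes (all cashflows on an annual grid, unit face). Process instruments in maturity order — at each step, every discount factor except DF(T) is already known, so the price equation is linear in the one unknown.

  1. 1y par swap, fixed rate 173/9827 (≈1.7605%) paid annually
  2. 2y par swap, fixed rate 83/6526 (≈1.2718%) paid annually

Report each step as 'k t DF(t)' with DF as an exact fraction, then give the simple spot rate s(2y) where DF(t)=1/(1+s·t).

1 1 9827/10000
2 2 9751/10000
s(2y) = (1/(9751/10000) − 1)/(2) = 249/19502 ≈ 1.2768%

step 1 [1y] swap r/1=173/9827: DF=(1 − 173/9827·(0))/(1+173/9827) = 9827/10000 ≈ 0.982700
step 2 [2y] swap r/1=83/6526: DF=(1 − 83/6526·(0.982700))/(1+83/6526) = 9751/10000 ≈ 0.975100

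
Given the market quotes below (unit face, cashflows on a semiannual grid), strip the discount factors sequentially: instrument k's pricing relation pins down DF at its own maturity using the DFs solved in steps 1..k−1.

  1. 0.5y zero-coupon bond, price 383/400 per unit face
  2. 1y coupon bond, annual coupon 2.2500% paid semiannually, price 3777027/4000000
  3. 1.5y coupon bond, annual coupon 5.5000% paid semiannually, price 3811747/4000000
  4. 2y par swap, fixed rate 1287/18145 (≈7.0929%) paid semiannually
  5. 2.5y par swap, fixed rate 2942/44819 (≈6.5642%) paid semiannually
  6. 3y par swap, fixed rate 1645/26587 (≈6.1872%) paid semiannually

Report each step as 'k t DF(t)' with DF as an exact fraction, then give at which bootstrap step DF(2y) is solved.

step 1 [0.5y] zero: DF = P = 383/400 ≈ 0.957500
step 2 [1y] bond c/2=9/800: DF=(3777027/4000000 − 9/800·(0.957500))/(1+9/800) = 9231/10000 ≈ 0.923100
step 3 [1.5y] bond c/2=11/400: DF=(3811747/4000000 − 11/400·(0.957500+0.923100))/(1+11/400) = 8771/10000 ≈ 0.877100
step 4 [2y] swap r/2=1287/36290: DF=(1 − 1287/36290·(0.957500+0.923100+0.877100))/(1+1287/36290) = 8713/10000 ≈ 0.871300
step 5 [2.5y] swap r/2=1471/44819: DF=(1 − 1471/44819·(0.957500+0.923100+0.877100+0.871300))/(1+1471/44819) = 8529/10000 ≈ 0.852900
step 6 [3y] swap r/2=1645/53174: DF=(1 − 1645/53174·(0.957500+0.923100+0.877100+0.871300+0.852900))/(1+1645/53174) = 1671/2000 ≈ 0.835500

1 1/2 383/400
2 1 9231/10000
3 3/2 8771/10000
4 2 8713/10000
5 5/2 8529/10000
6 3 1671/2000
DF(2y) is solved at step 4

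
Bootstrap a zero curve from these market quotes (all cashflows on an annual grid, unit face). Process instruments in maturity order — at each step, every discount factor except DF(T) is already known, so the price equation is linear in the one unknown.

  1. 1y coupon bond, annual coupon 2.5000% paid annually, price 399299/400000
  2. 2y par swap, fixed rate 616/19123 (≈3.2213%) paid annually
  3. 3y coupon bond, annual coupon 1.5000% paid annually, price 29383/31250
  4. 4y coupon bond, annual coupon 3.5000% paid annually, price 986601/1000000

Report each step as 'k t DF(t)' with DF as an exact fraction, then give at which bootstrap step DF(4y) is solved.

step 1 [1y] bond c/1=1/40: DF=(399299/400000 − 1/40·(0))/(1+1/40) = 9739/10000 ≈ 0.973900
step 2 [2y] swap r/1=616/19123: DF=(1 − 616/19123·(0.973900))/(1+616/19123) = 1173/1250 ≈ 0.938400
step 3 [3y] bond c/1=3/200: DF=(29383/31250 − 3/200·(0.973900+0.938400))/(1+3/200) = 8981/10000 ≈ 0.898100
step 4 [4y] bond c/1=7/200: DF=(986601/1000000 − 7/200·(0.973900+0.938400+0.898100))/(1+7/200) = 4291/5000 ≈ 0.858200

1 1 9739/10000
2 2 1173/1250
3 3 8981/10000
4 4 4291/5000
DF(4y) is solved at step 4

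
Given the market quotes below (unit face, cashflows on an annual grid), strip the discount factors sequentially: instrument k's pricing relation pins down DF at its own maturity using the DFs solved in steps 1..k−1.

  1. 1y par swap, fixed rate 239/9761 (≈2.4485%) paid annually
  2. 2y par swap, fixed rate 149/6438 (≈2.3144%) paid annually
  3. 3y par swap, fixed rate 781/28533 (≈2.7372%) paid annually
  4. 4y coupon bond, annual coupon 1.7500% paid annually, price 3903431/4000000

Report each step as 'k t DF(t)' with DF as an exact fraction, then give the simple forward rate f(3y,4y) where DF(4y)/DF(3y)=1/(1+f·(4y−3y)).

step 1 [1y] swap r/1=239/9761: DF=(1 − 239/9761·(0))/(1+239/9761) = 9761/10000 ≈ 0.976100
step 2 [2y] swap r/1=149/6438: DF=(1 − 149/6438·(0.976100))/(1+149/6438) = 9553/10000 ≈ 0.955300
step 3 [3y] swap r/1=781/28533: DF=(1 − 781/28533·(0.976100+0.955300))/(1+781/28533) = 9219/10000 ≈ 0.921900
step 4 [4y] bond c/1=7/400: DF=(3903431/4000000 − 7/400·(0.976100+0.955300+0.921900))/(1+7/400) = 91/100 ≈ 0.910000

1 1 9761/10000
2 2 9553/10000
3 3 9219/10000
4 4 91/100
f(3y,4y) = ((9219/10000)/(91/100) − 1)/(1) = 17/1300 ≈ 1.3077%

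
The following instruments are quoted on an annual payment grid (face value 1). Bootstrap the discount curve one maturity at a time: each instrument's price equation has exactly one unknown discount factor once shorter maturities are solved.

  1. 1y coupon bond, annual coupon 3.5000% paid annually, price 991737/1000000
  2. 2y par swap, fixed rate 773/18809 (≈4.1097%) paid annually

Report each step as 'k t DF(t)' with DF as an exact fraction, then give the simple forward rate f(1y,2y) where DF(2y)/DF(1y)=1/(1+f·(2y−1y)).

1 1 4791/5000
2 2 9227/10000
f(1y,2y) = ((4791/5000)/(9227/10000) − 1)/(1) = 355/9227 ≈ 3.8474%

step 1 [1y] bond c/1=7/200: DF=(991737/1000000 − 7/200·(0))/(1+7/200) = 4791/5000 ≈ 0.958200
step 2 [2y] swap r/1=773/18809: DF=(1 − 773/18809·(0.958200))/(1+773/18809) = 9227/10000 ≈ 0.922700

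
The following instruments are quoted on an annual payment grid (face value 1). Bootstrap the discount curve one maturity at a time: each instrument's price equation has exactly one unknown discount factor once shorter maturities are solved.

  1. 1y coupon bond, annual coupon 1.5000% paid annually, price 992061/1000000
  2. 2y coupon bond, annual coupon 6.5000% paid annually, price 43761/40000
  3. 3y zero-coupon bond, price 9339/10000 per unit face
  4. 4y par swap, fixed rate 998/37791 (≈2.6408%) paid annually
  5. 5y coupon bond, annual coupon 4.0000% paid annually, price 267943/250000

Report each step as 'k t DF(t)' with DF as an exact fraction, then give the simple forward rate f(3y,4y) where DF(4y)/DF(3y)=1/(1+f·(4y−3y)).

step 1 [1y] bond c/1=3/200: DF=(992061/1000000 − 3/200·(0))/(1+3/200) = 4887/5000 ≈ 0.977400
step 2 [2y] bond c/1=13/200: DF=(43761/40000 − 13/200·(0.977400))/(1+13/200) = 2419/2500 ≈ 0.967600
step 3 [3y] zero: DF = P = 9339/10000 ≈ 0.933900
step 4 [4y] swap r/1=998/37791: DF=(1 − 998/37791·(0.977400+0.967600+0.933900))/(1+998/37791) = 4501/5000 ≈ 0.900200
step 5 [5y] bond c/1=1/25: DF=(267943/250000 − 1/25·(0.977400+0.967600+0.933900+0.900200))/(1+1/25) = 2213/2500 ≈ 0.885200

1 1 4887/5000
2 2 2419/2500
3 3 9339/10000
4 4 4501/5000
5 5 2213/2500
f(3y,4y) = ((9339/10000)/(4501/5000) − 1)/(1) = 337/9002 ≈ 3.7436%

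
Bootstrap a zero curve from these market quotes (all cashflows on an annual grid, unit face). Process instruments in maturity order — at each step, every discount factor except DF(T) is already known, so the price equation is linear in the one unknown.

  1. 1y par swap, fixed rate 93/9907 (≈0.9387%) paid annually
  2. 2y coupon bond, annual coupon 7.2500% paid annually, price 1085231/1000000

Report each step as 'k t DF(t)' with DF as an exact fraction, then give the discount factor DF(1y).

1 1 9907/10000
2 2 9449/10000
DF(1y) = 9907/10000 ≈ 0.990700

step 1 [1y] swap r/1=93/9907: DF=(1 − 93/9907·(0))/(1+93/9907) = 9907/10000 ≈ 0.990700
step 2 [2y] bond c/1=29/400: DF=(1085231/1000000 − 29/400·(0.990700))/(1+29/400) = 9449/10000 ≈ 0.944900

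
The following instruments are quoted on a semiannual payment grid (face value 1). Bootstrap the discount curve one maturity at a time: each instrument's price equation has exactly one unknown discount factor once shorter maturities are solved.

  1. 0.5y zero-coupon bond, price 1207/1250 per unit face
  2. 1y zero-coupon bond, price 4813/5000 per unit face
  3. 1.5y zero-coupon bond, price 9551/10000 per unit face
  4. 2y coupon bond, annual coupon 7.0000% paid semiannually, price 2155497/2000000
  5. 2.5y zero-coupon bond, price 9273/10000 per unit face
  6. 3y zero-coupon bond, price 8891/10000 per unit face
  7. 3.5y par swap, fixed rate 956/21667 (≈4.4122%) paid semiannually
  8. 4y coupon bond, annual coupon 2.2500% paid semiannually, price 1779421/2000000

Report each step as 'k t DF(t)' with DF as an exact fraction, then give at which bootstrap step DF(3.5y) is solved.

step 1 [0.5y] zero: DF = P = 1207/1250 ≈ 0.965600
step 2 [1y] zero: DF = P = 4813/5000 ≈ 0.962600
step 3 [1.5y] zero: DF = P = 9551/10000 ≈ 0.955100
step 4 [2y] bond c/2=7/200: DF=(2155497/2000000 − 7/200·(0.965600+0.962600+0.955100))/(1+7/200) = 4719/5000 ≈ 0.943800
step 5 [2.5y] zero: DF = P = 9273/10000 ≈ 0.927300
step 6 [3y] zero: DF = P = 8891/10000 ≈ 0.889100
step 7 [3.5y] swap r/2=478/21667: DF=(1 − 478/21667·(0.965600+0.962600+0.955100+0.943800+0.927300+0.889100))/(1+478/21667) = 4283/5000 ≈ 0.856600
step 8 [4y] bond c/2=9/800: DF=(1779421/2000000 − 9/800·(0.965600+0.962600+0.955100+0.943800+0.927300+0.889100+0.856600))/(1+9/800) = 323/400 ≈ 0.807500

1 1/2 1207/1250
2 1 4813/5000
3 3/2 9551/10000
4 2 4719/5000
5 5/2 9273/10000
6 3 8891/10000
7 7/2 4283/5000
8 4 323/400
DF(3.5y) is solved at step 7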